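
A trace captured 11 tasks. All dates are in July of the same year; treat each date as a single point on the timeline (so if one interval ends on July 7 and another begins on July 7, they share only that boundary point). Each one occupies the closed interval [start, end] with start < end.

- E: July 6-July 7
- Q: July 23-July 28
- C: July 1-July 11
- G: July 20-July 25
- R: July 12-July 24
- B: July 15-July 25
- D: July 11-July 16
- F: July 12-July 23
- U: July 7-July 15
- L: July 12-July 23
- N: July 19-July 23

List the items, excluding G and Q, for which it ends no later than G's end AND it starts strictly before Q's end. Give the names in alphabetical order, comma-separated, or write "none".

B, C, D, E, F, L, N, R, U

Conditions: its end is no later than G's end (X.end <= July 25) AND its start is strictly before Q's end (X.start < July 28).
B: end July 25 <= July 25? ✓; start July 15 < July 28? ✓ → yes.
C: end July 11 <= July 25? ✓; start July 1 < July 28? ✓ → yes.
D: end July 16 <= July 25? ✓; start July 11 < July 28? ✓ → yes.
E: end July 7 <= July 25? ✓; start July 6 < July 28? ✓ → yes.
F: end July 23 <= July 25? ✓; start July 12 < July 28? ✓ → yes.
L: end July 23 <= July 25? ✓; start July 12 < July 28? ✓ → yes.
N: end July 23 <= July 25? ✓; start July 19 < July 28? ✓ → yes.
R: end July 24 <= July 25? ✓; start July 12 < July 28? ✓ → yes.
U: end July 15 <= July 25? ✓; start July 7 < July 28? ✓ → yes.
Result: B, C, D, E, F, L, N, R, U.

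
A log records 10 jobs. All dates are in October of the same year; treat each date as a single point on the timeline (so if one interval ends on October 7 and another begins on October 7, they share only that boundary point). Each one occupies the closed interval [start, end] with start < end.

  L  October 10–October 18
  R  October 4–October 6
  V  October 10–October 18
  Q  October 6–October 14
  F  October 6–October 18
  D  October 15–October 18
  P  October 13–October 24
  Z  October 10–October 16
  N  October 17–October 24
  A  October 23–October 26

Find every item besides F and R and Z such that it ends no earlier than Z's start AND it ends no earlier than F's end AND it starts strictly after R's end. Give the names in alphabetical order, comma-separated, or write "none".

Conditions: its end is no earlier than Z's start (X.end >= October 10) AND its end is no earlier than F's end (X.end >= October 18) AND its start is strictly after R's end (X.start > October 6).
A: end October 26 >= October 10? ✓; end October 26 >= October 18? ✓; start October 23 > October 6? ✓ → yes.
D: end October 18 >= October 10? ✓; end October 18 >= October 18? ✓; start October 15 > October 6? ✓ → yes.
L: end October 18 >= October 10? ✓; end October 18 >= October 18? ✓; start October 10 > October 6? ✓ → yes.
N: end October 24 >= October 10? ✓; end October 24 >= October 18? ✓; start October 17 > October 6? ✓ → yes.
P: end October 24 >= October 10? ✓; end October 24 >= October 18? ✓; start October 13 > October 6? ✓ → yes.
Q: end October 14 >= October 10? ✓; end October 14 >= October 18? ✗; start October 6 > October 6? ✗ → no.
V: end October 18 >= October 10? ✓; end October 18 >= October 18? ✓; start October 10 > October 6? ✓ → yes.
Result: A, D, L, N, P, V.

A, D, L, N, P, V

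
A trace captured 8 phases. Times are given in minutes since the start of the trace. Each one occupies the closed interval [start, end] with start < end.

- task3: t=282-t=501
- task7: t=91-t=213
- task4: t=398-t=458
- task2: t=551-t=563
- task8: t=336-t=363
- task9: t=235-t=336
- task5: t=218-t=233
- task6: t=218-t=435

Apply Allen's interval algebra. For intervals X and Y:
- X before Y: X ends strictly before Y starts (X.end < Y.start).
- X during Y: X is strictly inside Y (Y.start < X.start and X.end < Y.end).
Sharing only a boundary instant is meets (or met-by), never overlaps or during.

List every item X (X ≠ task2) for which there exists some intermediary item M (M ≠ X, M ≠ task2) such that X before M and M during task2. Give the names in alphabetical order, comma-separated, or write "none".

Target task2 = [t=551, t=563].
Intermediaries M with M during task2: none.
Union: none.

none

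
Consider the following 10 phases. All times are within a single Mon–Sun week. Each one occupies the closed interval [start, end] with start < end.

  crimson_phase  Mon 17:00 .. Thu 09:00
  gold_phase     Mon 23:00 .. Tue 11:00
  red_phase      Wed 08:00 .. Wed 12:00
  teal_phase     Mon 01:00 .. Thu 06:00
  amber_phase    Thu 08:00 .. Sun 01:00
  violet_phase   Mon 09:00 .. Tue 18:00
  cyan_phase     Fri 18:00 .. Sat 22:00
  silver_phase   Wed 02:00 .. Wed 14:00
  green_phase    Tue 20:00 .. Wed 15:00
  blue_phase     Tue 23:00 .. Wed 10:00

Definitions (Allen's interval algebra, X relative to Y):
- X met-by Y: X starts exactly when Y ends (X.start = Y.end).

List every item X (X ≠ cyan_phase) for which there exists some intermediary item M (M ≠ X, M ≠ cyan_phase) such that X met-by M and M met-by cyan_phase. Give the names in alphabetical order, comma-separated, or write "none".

Target cyan_phase = [Fri 18:00, Sat 22:00].
Intermediaries M with M met-by cyan_phase: none.
Union: none.

none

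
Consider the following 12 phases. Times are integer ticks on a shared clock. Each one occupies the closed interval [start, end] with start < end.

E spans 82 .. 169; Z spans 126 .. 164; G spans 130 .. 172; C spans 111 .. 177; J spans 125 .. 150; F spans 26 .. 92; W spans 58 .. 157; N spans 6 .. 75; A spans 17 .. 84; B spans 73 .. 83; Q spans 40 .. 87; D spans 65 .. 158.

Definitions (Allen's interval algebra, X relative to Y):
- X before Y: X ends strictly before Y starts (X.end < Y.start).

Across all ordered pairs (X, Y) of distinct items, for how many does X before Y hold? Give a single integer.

21

Checking all 132 ordered pairs for relation 'before'; matching pairs in alphabetical order:
(A, C): A before C ✓
(A, G): A before G ✓
(A, J): A before J ✓
(A, Z): A before Z ✓
(B, C): B before C ✓
(B, G): B before G ✓
(B, J): B before J ✓
(B, Z): B before Z ✓
(F, C): F before C ✓
(F, G): F before G ✓
(F, J): F before J ✓
(F, Z): F before Z ✓
(N, C): N before C ✓
(N, E): N before E ✓
(N, G): N before G ✓
(N, J): N before J ✓
(N, Z): N before Z ✓
(Q, C): Q before C ✓
(Q, G): Q before G ✓
(Q, J): Q before J ✓
(Q, Z): Q before Z ✓
Count: 21.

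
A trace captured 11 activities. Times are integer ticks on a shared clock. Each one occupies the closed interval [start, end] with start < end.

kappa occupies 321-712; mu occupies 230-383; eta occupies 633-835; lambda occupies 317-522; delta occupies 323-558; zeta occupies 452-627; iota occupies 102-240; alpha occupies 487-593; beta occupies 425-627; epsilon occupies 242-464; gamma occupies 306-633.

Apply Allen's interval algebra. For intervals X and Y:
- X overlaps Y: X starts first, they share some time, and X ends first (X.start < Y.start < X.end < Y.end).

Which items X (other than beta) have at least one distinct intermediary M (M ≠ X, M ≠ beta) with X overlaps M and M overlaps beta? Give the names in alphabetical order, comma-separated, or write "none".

Target beta = [425, 627].
Intermediaries M with M overlaps beta: delta, epsilon, lambda.
Via delta — items with X overlaps delta: epsilon, lambda, mu.
Via epsilon — items with X overlaps epsilon: mu.
Via lambda — items with X overlaps lambda: epsilon, mu.
Union: epsilon, lambda, mu.

epsilon, lambda, mu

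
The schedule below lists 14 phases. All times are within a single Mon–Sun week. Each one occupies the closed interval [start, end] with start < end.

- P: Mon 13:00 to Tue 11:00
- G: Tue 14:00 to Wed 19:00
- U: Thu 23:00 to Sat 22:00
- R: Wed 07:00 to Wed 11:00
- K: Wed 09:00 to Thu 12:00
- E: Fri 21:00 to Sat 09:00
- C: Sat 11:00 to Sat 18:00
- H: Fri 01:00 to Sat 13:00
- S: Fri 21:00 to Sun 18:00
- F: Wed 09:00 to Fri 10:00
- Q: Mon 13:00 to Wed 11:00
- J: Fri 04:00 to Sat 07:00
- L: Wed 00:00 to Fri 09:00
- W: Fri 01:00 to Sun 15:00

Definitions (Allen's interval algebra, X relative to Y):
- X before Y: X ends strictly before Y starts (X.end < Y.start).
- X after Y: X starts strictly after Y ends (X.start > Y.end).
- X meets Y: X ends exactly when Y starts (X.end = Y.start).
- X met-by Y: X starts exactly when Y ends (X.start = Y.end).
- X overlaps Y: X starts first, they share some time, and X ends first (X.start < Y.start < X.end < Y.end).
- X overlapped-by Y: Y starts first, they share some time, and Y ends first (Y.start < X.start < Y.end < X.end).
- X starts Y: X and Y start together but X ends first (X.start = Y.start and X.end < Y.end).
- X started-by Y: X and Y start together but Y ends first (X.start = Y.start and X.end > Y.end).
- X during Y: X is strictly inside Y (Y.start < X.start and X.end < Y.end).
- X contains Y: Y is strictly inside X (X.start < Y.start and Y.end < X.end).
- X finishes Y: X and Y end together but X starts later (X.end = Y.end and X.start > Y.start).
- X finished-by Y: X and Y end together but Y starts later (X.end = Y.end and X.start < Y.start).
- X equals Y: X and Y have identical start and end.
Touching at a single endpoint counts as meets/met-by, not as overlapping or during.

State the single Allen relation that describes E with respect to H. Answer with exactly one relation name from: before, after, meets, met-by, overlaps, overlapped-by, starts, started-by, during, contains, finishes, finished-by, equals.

E = [Fri 21:00, Sat 09:00]; H = [Fri 01:00, Sat 13:00].
Compare endpoints: E.start > H.start, E.start < H.end, E.end > H.start, E.end < H.end.
That pattern is 'during'.

during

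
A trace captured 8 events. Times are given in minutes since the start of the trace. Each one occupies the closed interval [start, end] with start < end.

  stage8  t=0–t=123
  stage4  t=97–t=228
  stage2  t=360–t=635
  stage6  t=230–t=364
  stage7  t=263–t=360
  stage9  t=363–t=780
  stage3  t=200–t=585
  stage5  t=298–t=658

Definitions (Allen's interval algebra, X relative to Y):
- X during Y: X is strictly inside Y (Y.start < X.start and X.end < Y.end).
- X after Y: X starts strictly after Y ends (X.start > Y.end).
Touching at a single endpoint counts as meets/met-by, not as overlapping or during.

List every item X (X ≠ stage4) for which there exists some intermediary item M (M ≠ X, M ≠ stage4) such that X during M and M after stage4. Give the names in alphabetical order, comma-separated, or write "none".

Target stage4 = [t=97, t=228].
Intermediaries M with M after stage4: stage2, stage5, stage6, stage7, stage9.
Via stage2 — items with X during stage2: none.
Via stage5 — items with X during stage5: stage2.
Via stage6 — items with X during stage6: stage7.
Via stage7 — items with X during stage7: none.
Via stage9 — items with X during stage9: none.
Union: stage2, stage7.

stage2, stage7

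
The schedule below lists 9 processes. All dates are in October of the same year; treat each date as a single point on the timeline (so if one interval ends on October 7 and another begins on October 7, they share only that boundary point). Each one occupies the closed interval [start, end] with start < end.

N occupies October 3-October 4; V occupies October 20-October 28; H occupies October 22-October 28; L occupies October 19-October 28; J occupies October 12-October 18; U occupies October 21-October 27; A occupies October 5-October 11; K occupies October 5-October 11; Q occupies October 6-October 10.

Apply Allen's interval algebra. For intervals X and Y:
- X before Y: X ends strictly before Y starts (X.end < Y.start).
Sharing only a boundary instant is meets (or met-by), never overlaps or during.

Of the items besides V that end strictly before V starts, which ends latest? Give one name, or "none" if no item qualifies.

J

Target V = [October 20, October 28].
A [October 5, October 11] → before → candidate.
H [October 22, October 28] → finishes → excluded.
J [October 12, October 18] → before → candidate.
K [October 5, October 11] → before → candidate.
L [October 19, October 28] → finished-by → excluded.
N [October 3, October 4] → before → candidate.
Q [October 6, October 10] → before → candidate.
U [October 21, October 27] → during → excluded.
Among candidates, latest end is October 18 → J.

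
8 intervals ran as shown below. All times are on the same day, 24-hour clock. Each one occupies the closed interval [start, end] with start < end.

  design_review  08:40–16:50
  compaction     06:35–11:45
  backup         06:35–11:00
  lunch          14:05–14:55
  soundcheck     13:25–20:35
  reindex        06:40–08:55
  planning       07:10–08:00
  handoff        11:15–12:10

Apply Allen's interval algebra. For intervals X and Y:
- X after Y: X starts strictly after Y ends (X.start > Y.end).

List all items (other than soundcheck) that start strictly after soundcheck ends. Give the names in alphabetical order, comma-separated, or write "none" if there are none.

none

Target soundcheck = [13:25, 20:35].
backup [06:35, 11:00] → before → no.
compaction [06:35, 11:45] → before → no.
design_review [08:40, 16:50] → overlaps → no.
handoff [11:15, 12:10] → before → no.
lunch [14:05, 14:55] → during → no.
planning [07:10, 08:00] → before → no.
reindex [06:40, 08:55] → before → no.
Result: none.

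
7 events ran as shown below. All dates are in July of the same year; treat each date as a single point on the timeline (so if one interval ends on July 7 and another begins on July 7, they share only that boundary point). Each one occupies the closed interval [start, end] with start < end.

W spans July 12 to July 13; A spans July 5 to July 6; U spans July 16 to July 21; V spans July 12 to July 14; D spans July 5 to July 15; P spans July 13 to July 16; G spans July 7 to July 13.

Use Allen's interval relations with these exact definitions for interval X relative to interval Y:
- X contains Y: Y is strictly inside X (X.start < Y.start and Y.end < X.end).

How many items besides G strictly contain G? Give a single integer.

Target G = [July 7, July 13].
A [July 5, July 6] → before → no.
D [July 5, July 15] → contains → counts.
P [July 13, July 16] → met-by → no.
U [July 16, July 21] → after → no.
V [July 12, July 14] → overlapped-by → no.
W [July 12, July 13] → finishes → no.
Total: 1.

1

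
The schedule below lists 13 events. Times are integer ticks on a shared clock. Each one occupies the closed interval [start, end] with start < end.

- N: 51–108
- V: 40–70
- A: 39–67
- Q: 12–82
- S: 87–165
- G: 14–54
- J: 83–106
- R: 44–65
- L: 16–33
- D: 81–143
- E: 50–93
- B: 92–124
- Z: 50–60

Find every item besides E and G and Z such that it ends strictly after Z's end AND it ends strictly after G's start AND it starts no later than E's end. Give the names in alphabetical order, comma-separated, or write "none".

Conditions: its end is strictly after Z's end (X.end > 60) AND its end is strictly after G's start (X.end > 14) AND its start is no later than E's end (X.start <= 93).
A: end 67 > 60? ✓; end 67 > 14? ✓; start 39 <= 93? ✓ → yes.
B: end 124 > 60? ✓; end 124 > 14? ✓; start 92 <= 93? ✓ → yes.
D: end 143 > 60? ✓; end 143 > 14? ✓; start 81 <= 93? ✓ → yes.
J: end 106 > 60? ✓; end 106 > 14? ✓; start 83 <= 93? ✓ → yes.
L: end 33 > 60? ✗; end 33 > 14? ✓; start 16 <= 93? ✓ → no.
N: end 108 > 60? ✓; end 108 > 14? ✓; start 51 <= 93? ✓ → yes.
Q: end 82 > 60? ✓; end 82 > 14? ✓; start 12 <= 93? ✓ → yes.
R: end 65 > 60? ✓; end 65 > 14? ✓; start 44 <= 93? ✓ → yes.
S: end 165 > 60? ✓; end 165 > 14? ✓; start 87 <= 93? ✓ → yes.
V: end 70 > 60? ✓; end 70 > 14? ✓; start 40 <= 93? ✓ → yes.
Result: A, B, D, J, N, Q, R, S, V.

A, B, D, J, N, Q, R, S, V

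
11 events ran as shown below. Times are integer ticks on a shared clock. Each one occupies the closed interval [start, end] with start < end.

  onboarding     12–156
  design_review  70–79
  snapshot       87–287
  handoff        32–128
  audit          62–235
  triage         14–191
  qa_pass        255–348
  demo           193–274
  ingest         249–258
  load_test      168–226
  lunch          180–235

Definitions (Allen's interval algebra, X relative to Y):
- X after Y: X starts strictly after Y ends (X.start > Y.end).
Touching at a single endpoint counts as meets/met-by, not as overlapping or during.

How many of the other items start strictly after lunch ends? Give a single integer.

Target lunch = [180, 235].
audit [62, 235] → finished-by → no.
demo [193, 274] → overlapped-by → no.
design_review [70, 79] → before → no.
handoff [32, 128] → before → no.
ingest [249, 258] → after → counts.
load_test [168, 226] → overlaps → no.
onboarding [12, 156] → before → no.
qa_pass [255, 348] → after → counts.
snapshot [87, 287] → contains → no.
triage [14, 191] → overlaps → no.
Total: 2.

2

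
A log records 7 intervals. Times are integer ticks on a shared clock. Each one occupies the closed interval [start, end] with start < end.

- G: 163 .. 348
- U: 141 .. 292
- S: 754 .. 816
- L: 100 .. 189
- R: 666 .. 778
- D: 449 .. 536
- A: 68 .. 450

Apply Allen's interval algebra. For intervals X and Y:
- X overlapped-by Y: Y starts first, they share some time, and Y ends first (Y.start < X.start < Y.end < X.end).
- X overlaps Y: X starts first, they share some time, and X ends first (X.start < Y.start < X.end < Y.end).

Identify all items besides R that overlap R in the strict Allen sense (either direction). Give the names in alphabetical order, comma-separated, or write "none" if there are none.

S

Target R = [666, 778].
A [68, 450] → before → no.
D [449, 536] → before → no.
G [163, 348] → before → no.
L [100, 189] → before → no.
S [754, 816] → overlapped-by → yes.
U [141, 292] → before → no.
Result: S.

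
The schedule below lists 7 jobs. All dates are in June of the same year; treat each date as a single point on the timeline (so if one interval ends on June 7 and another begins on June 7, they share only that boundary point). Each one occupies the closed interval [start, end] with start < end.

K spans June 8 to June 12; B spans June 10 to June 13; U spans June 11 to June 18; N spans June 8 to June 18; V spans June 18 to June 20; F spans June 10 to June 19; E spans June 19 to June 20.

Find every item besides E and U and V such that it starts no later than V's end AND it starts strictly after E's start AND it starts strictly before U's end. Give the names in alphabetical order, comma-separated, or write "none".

Conditions: its start is no later than V's end (X.start <= June 20) AND its start is strictly after E's start (X.start > June 19) AND its start is strictly before U's end (X.start < June 18).
B: start June 10 <= June 20? ✓; start June 10 > June 19? ✗; start June 10 < June 18? ✓ → no.
F: start June 10 <= June 20? ✓; start June 10 > June 19? ✗; start June 10 < June 18? ✓ → no.
K: start June 8 <= June 20? ✓; start June 8 > June 19? ✗; start June 8 < June 18? ✓ → no.
N: start June 8 <= June 20? ✓; start June 8 > June 19? ✗; start June 8 < June 18? ✓ → no.
Result: none.

none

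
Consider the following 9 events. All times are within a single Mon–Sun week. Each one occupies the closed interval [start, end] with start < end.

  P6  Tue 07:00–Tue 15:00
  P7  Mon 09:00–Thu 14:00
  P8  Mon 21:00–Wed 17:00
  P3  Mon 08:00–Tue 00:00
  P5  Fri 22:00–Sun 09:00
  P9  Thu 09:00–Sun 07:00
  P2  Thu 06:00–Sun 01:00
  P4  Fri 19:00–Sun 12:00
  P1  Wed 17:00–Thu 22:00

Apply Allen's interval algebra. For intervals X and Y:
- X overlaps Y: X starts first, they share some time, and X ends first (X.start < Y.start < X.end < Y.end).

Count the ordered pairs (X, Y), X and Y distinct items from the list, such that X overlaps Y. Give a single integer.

12

Checking all 72 ordered pairs for relation 'overlaps'; matching pairs in alphabetical order:
(P1, P2): P1 overlaps P2 ✓
(P1, P9): P1 overlaps P9 ✓
(P2, P4): P2 overlaps P4 ✓
(P2, P5): P2 overlaps P5 ✓
(P2, P9): P2 overlaps P9 ✓
(P3, P7): P3 overlaps P7 ✓
(P3, P8): P3 overlaps P8 ✓
(P7, P1): P7 overlaps P1 ✓
(P7, P2): P7 overlaps P2 ✓
(P7, P9): P7 overlaps P9 ✓
(P9, P4): P9 overlaps P4 ✓
(P9, P5): P9 overlaps P5 ✓
Count: 12.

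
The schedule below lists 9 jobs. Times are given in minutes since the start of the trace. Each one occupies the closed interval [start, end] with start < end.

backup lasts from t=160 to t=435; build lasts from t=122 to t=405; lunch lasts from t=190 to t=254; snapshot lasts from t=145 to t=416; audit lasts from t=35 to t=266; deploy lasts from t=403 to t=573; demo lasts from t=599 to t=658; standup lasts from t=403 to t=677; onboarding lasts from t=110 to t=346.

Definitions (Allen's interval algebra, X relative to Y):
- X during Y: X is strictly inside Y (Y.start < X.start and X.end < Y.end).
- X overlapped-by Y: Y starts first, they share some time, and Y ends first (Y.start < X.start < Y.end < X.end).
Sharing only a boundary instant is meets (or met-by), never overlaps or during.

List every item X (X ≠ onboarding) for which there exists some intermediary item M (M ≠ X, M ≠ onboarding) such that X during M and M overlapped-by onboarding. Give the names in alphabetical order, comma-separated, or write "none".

Target onboarding = [t=110, t=346].
Intermediaries M with M overlapped-by onboarding: backup, build, snapshot.
Via backup — items with X during backup: lunch.
Via build — items with X during build: lunch.
Via snapshot — items with X during snapshot: lunch.
Union: lunch.

lunch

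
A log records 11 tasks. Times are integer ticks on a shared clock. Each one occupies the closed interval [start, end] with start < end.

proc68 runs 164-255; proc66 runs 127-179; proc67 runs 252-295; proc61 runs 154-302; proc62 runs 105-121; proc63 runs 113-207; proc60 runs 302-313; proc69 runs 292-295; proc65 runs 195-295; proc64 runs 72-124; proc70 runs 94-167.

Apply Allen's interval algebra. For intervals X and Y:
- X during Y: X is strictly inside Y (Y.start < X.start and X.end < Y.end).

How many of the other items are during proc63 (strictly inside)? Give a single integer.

1

Target proc63 = [113, 207].
proc60 [302, 313] → after → no.
proc61 [154, 302] → overlapped-by → no.
proc62 [105, 121] → overlaps → no.
proc64 [72, 124] → overlaps → no.
proc65 [195, 295] → overlapped-by → no.
proc66 [127, 179] → during → counts.
proc67 [252, 295] → after → no.
proc68 [164, 255] → overlapped-by → no.
proc69 [292, 295] → after → no.
proc70 [94, 167] → overlaps → no.
Total: 1.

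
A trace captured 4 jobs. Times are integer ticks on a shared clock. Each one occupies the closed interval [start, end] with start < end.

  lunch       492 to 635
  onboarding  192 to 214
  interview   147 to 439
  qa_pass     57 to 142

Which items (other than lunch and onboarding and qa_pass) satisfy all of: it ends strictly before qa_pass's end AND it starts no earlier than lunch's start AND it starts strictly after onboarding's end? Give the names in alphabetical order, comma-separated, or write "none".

Conditions: its end is strictly before qa_pass's end (X.end < 142) AND its start is no earlier than lunch's start (X.start >= 492) AND its start is strictly after onboarding's end (X.start > 214).
interview: end 439 < 142? ✗; start 147 >= 492? ✗; start 147 > 214? ✗ → no.
Result: none.

none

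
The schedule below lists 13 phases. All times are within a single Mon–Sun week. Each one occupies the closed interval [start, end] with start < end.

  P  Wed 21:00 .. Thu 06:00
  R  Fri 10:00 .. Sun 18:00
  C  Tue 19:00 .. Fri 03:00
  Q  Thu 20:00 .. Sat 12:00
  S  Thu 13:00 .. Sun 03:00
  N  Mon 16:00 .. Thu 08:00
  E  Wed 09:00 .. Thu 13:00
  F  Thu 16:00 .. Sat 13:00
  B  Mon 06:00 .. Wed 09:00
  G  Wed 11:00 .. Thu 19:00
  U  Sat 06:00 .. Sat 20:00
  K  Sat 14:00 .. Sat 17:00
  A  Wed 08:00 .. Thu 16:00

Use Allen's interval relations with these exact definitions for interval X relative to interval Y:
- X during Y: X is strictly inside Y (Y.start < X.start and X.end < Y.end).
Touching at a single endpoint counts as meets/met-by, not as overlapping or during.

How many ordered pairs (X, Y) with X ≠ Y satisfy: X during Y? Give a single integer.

17

Checking all 156 ordered pairs for relation 'during'; matching pairs in alphabetical order:
(A, C): A during C ✓
(E, A): E during A ✓
(E, C): E during C ✓
(F, S): F during S ✓
(G, C): G during C ✓
(K, R): K during R ✓
(K, S): K during S ✓
(K, U): K during U ✓
(P, A): P during A ✓
(P, C): P during C ✓
(P, E): P during E ✓
(P, G): P during G ✓
(P, N): P during N ✓
(Q, F): Q during F ✓
(Q, S): Q during S ✓
(U, R): U during R ✓
(U, S): U during S ✓
Count: 17.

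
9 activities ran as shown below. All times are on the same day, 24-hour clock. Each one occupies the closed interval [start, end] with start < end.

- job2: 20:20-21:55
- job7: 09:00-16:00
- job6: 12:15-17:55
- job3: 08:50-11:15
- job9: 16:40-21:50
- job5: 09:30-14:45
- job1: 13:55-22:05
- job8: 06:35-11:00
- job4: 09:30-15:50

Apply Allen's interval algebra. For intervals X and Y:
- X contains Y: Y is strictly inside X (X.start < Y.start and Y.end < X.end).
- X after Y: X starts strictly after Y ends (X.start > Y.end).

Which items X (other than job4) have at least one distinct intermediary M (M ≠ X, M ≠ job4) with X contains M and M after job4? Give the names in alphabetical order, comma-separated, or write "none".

Target job4 = [09:30, 15:50].
Intermediaries M with M after job4: job2, job9.
Via job2 — items with X contains job2: job1.
Via job9 — items with X contains job9: job1.
Union: job1.

job1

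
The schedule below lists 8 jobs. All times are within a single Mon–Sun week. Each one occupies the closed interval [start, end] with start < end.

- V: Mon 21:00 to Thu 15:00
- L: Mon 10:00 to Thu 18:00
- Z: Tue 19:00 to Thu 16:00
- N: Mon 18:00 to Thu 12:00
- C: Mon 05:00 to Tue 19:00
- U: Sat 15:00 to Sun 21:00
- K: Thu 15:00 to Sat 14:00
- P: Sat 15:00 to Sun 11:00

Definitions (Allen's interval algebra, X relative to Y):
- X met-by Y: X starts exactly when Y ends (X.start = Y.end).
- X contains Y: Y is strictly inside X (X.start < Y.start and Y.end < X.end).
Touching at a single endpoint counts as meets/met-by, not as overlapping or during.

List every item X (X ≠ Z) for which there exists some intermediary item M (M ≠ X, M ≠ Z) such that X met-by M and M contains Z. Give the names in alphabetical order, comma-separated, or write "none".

Target Z = [Tue 19:00, Thu 16:00].
Intermediaries M with M contains Z: L.
Via L — items with X met-by L: none.
Union: none.

none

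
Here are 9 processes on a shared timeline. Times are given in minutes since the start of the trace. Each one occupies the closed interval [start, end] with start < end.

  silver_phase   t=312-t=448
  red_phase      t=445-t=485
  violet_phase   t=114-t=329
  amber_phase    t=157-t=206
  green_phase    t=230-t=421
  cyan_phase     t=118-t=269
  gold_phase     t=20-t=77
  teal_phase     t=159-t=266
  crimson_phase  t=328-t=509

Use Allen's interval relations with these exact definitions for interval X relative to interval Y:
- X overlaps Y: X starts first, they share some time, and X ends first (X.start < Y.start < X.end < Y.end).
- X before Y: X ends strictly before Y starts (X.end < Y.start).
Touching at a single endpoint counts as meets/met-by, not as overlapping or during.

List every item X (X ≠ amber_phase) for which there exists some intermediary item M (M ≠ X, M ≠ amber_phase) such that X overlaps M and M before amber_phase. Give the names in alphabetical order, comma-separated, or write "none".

none

Target amber_phase = [t=157, t=206].
Intermediaries M with M before amber_phase: gold_phase.
Via gold_phase — items with X overlaps gold_phase: none.
Union: none.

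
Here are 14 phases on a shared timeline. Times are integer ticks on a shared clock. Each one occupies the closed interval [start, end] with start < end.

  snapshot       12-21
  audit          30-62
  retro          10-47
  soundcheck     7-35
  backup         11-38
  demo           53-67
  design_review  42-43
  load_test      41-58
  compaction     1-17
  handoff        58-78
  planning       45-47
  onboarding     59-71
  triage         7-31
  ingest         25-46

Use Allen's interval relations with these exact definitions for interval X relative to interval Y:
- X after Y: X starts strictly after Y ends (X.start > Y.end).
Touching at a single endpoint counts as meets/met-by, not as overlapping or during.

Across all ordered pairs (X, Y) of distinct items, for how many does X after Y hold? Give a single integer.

Checking all 182 ordered pairs for relation 'after'; matching pairs in alphabetical order:
(audit, compaction): audit after compaction ✓
(audit, snapshot): audit after snapshot ✓
(demo, backup): demo after backup ✓
(demo, compaction): demo after compaction ✓
(demo, design_review): demo after design_review ✓
(demo, ingest): demo after ingest ✓
(demo, planning): demo after planning ✓
(demo, retro): demo after retro ✓
(demo, snapshot): demo after snapshot ✓
(demo, soundcheck): demo after soundcheck ✓
(demo, triage): demo after triage ✓
(design_review, backup): design_review after backup ✓
(design_review, compaction): design_review after compaction ✓
(design_review, snapshot): design_review after snapshot ✓
(design_review, soundcheck): design_review after soundcheck ✓
(design_review, triage): design_review after triage ✓
(handoff, backup): handoff after backup ✓
(handoff, compaction): handoff after compaction ✓
(handoff, design_review): handoff after design_review ✓
(handoff, ingest): handoff after ingest ✓
(handoff, planning): handoff after planning ✓
(handoff, retro): handoff after retro ✓
(handoff, snapshot): handoff after snapshot ✓
(handoff, soundcheck): handoff after soundcheck ✓
... plus 24 further pairs not listed.
Count: 48.

48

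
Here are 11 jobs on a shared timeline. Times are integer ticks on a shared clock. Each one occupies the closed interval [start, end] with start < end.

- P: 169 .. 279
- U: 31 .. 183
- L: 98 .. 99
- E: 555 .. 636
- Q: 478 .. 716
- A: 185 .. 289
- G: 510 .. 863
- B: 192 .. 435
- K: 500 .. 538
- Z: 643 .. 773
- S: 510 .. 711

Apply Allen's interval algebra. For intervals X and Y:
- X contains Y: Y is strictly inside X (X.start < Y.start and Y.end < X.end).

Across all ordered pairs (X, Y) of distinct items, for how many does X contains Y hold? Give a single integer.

7

Checking all 110 ordered pairs for relation 'contains'; matching pairs in alphabetical order:
(G, E): G contains E ✓
(G, Z): G contains Z ✓
(Q, E): Q contains E ✓
(Q, K): Q contains K ✓
(Q, S): Q contains S ✓
(S, E): S contains E ✓
(U, L): U contains L ✓
Count: 7.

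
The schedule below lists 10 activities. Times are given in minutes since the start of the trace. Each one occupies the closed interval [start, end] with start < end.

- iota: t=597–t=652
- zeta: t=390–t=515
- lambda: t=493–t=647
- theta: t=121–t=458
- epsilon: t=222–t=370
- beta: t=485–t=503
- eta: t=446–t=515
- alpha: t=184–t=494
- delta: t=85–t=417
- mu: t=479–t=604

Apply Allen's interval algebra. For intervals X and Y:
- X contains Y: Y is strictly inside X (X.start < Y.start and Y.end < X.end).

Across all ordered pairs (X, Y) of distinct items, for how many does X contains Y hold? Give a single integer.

Checking all 90 ordered pairs for relation 'contains'; matching pairs in alphabetical order:
(alpha, epsilon): alpha contains epsilon ✓
(delta, epsilon): delta contains epsilon ✓
(eta, beta): eta contains beta ✓
(mu, beta): mu contains beta ✓
(theta, epsilon): theta contains epsilon ✓
(zeta, beta): zeta contains beta ✓
Count: 6.

6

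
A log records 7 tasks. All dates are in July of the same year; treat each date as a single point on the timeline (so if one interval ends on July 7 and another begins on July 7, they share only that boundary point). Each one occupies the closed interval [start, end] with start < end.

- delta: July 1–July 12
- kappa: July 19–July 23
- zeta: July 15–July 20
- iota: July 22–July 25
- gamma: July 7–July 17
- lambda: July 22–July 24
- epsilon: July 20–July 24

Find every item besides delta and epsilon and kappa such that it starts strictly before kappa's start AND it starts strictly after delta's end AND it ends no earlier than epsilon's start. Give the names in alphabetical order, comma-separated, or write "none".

zeta

Conditions: its start is strictly before kappa's start (X.start < July 19) AND its start is strictly after delta's end (X.start > July 12) AND its end is no earlier than epsilon's start (X.end >= July 20).
gamma: start July 7 < July 19? ✓; start July 7 > July 12? ✗; end July 17 >= July 20? ✗ → no.
iota: start July 22 < July 19? ✗; start July 22 > July 12? ✓; end July 25 >= July 20? ✓ → no.
lambda: start July 22 < July 19? ✗; start July 22 > July 12? ✓; end July 24 >= July 20? ✓ → no.
zeta: start July 15 < July 19? ✓; start July 15 > July 12? ✓; end July 20 >= July 20? ✓ → yes.
Result: zeta.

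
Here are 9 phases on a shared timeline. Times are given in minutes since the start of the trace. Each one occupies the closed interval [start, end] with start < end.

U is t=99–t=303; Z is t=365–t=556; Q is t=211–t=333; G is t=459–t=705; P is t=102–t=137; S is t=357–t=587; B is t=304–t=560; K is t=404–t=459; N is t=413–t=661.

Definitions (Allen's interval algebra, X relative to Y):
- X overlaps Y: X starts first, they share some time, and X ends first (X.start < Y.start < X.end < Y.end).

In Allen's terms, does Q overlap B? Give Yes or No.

Yes

Q = [t=211, t=333], B = [t=304, t=560].
Actual relation of Q to B: overlaps.
Asked whether 'overlaps' holds → Yes.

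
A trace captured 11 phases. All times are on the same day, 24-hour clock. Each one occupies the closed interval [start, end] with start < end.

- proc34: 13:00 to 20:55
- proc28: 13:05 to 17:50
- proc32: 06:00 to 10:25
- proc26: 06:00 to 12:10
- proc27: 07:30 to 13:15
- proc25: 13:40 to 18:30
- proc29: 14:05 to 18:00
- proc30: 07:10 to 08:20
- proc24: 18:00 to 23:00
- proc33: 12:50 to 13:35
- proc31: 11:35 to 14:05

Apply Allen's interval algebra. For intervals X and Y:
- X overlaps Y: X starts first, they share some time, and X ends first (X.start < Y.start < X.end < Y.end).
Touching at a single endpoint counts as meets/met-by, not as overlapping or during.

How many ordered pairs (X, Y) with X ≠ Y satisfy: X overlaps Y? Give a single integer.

17

Checking all 110 ordered pairs for relation 'overlaps'; matching pairs in alphabetical order:
(proc25, proc24): proc25 overlaps proc24 ✓
(proc26, proc27): proc26 overlaps proc27 ✓
(proc26, proc31): proc26 overlaps proc31 ✓
(proc27, proc28): proc27 overlaps proc28 ✓
(proc27, proc31): proc27 overlaps proc31 ✓
(proc27, proc33): proc27 overlaps proc33 ✓
(proc27, proc34): proc27 overlaps proc34 ✓
(proc28, proc25): proc28 overlaps proc25 ✓
(proc28, proc29): proc28 overlaps proc29 ✓
(proc30, proc27): proc30 overlaps proc27 ✓
(proc31, proc25): proc31 overlaps proc25 ✓
(proc31, proc28): proc31 overlaps proc28 ✓
(proc31, proc34): proc31 overlaps proc34 ✓
(proc32, proc27): proc32 overlaps proc27 ✓
(proc33, proc28): proc33 overlaps proc28 ✓
(proc33, proc34): proc33 overlaps proc34 ✓
(proc34, proc24): proc34 overlaps proc24 ✓
Count: 17.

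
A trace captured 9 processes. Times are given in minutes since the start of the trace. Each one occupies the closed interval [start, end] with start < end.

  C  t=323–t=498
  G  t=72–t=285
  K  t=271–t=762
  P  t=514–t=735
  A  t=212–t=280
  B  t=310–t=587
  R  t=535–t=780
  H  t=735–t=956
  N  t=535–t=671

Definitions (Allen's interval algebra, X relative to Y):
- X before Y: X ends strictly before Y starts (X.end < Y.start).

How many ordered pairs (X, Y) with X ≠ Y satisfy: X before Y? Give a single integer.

18

Checking all 72 ordered pairs for relation 'before'; matching pairs in alphabetical order:
(A, B): A before B ✓
(A, C): A before C ✓
(A, H): A before H ✓
(A, N): A before N ✓
(A, P): A before P ✓
(A, R): A before R ✓
(B, H): B before H ✓
(C, H): C before H ✓
(C, N): C before N ✓
(C, P): C before P ✓
(C, R): C before R ✓
(G, B): G before B ✓
(G, C): G before C ✓
(G, H): G before H ✓
(G, N): G before N ✓
(G, P): G before P ✓
(G, R): G before R ✓
(N, H): N before H ✓
Count: 18.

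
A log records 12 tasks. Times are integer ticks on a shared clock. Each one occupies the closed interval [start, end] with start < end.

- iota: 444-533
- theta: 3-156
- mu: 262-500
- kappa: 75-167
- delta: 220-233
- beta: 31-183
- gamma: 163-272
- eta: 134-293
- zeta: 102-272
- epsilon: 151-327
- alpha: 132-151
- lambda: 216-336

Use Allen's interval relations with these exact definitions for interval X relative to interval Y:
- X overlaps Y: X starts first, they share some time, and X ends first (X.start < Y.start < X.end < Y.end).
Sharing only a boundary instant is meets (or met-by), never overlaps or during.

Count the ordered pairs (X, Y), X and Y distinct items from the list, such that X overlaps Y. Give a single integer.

27

Checking all 132 ordered pairs for relation 'overlaps'; matching pairs in alphabetical order:
(alpha, eta): alpha overlaps eta ✓
(beta, epsilon): beta overlaps epsilon ✓
(beta, eta): beta overlaps eta ✓
(beta, gamma): beta overlaps gamma ✓
(beta, zeta): beta overlaps zeta ✓
(epsilon, lambda): epsilon overlaps lambda ✓
(epsilon, mu): epsilon overlaps mu ✓
(eta, epsilon): eta overlaps epsilon ✓
(eta, lambda): eta overlaps lambda ✓
(eta, mu): eta overlaps mu ✓
(gamma, lambda): gamma overlaps lambda ✓
(gamma, mu): gamma overlaps mu ✓
(kappa, epsilon): kappa overlaps epsilon ✓
(kappa, eta): kappa overlaps eta ✓
(kappa, gamma): kappa overlaps gamma ✓
(kappa, zeta): kappa overlaps zeta ✓
(lambda, mu): lambda overlaps mu ✓
(mu, iota): mu overlaps iota ✓
(theta, beta): theta overlaps beta ✓
(theta, epsilon): theta overlaps epsilon ✓
(theta, eta): theta overlaps eta ✓
(theta, kappa): theta overlaps kappa ✓
(theta, zeta): theta overlaps zeta ✓
(zeta, epsilon): zeta overlaps epsilon ✓
... plus 3 further pairs not listed.
Count: 27.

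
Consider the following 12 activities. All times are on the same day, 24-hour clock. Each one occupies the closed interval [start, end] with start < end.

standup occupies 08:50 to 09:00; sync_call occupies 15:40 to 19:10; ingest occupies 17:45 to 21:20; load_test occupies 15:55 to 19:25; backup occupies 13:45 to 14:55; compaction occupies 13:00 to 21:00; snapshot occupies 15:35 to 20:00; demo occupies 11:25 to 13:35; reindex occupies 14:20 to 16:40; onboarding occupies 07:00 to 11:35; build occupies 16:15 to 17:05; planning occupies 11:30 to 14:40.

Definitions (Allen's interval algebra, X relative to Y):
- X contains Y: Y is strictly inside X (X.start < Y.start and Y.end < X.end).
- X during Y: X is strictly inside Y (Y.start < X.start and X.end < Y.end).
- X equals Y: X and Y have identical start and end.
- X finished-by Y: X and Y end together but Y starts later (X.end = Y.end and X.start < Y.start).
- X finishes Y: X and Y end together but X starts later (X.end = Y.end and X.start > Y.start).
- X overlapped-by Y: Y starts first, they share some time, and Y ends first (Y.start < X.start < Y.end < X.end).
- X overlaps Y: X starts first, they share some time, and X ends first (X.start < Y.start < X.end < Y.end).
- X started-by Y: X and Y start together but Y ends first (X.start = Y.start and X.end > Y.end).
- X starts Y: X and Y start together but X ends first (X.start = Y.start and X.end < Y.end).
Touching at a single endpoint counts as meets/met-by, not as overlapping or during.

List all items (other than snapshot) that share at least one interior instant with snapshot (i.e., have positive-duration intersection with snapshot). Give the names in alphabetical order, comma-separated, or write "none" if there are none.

build, compaction, ingest, load_test, reindex, sync_call

Target snapshot = [15:35, 20:00].
backup [13:45, 14:55] → before → no.
build [16:15, 17:05] → during → yes.
compaction [13:00, 21:00] → contains → yes.
demo [11:25, 13:35] → before → no.
ingest [17:45, 21:20] → overlapped-by → yes.
load_test [15:55, 19:25] → during → yes.
onboarding [07:00, 11:35] → before → no.
planning [11:30, 14:40] → before → no.
reindex [14:20, 16:40] → overlaps → yes.
standup [08:50, 09:00] → before → no.
sync_call [15:40, 19:10] → during → yes.
Result: build, compaction, ingest, load_test, reindex, sync_call.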